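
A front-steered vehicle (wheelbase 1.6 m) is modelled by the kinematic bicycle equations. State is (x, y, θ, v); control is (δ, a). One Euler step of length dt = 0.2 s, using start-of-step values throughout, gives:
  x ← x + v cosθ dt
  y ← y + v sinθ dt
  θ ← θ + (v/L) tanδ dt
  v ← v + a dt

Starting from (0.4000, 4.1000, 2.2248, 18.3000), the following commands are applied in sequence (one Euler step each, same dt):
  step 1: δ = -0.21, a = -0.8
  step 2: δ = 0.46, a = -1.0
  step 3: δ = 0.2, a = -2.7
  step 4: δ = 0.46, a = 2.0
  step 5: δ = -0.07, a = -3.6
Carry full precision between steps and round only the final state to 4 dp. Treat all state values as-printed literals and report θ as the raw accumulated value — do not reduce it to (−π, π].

after step 1 (δ=-0.21, a=-0.8): (-1.826630, 7.004775, 1.737237, 18.140000)
after step 2 (δ=0.46, a=-1.0): (-2.427691, 10.582639, 2.860667, 17.940000)
after step 3 (δ=0.2, a=-2.7): (-5.875039, 11.577396, 3.315244, 17.400000)
after step 4 (δ=0.46, a=2.0): (-9.302701, 10.976121, 4.392845, 17.800000)
after step 5 (δ=-0.07, a=-3.6): (-10.421017, 7.596333, 4.236840, 17.080000)

(-10.4210, 7.5963, 4.2368, 17.0800)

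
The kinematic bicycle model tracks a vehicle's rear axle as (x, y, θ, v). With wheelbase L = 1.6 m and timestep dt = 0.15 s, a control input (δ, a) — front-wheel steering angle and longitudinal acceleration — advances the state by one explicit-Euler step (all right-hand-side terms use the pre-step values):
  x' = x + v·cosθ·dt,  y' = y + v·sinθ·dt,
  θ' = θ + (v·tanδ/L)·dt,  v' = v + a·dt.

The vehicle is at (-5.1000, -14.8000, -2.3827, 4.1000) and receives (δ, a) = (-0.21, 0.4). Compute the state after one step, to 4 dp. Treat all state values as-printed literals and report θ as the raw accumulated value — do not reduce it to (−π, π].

x' = -5.1000 + 4.1000·cos(-2.3827)·0.15 = -5.5462
y' = -14.8000 + 4.1000·sin(-2.3827)·0.15 = -15.2232
θ' = -2.3827 + (4.1000/1.6)·tan(-0.21)·0.15 = -2.4646
v' = 4.1000 + 0.4000·0.15 = 4.1600

(-5.5462, -15.2232, -2.4646, 4.1600)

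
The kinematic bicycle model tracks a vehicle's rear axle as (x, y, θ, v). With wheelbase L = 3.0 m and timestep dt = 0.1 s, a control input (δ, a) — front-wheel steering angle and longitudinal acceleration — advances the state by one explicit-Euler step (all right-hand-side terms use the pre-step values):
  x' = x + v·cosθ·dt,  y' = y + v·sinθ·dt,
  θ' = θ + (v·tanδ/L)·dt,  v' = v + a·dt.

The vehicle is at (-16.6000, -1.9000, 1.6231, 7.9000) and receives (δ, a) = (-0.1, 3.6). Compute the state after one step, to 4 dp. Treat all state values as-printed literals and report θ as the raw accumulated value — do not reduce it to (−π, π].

(-16.6413, -1.1111, 1.5967, 8.2600)

x' = -16.6000 + 7.9000·cos(1.6231)·0.1 = -16.6413
y' = -1.9000 + 7.9000·sin(1.6231)·0.1 = -1.1111
θ' = 1.6231 + (7.9000/3.0)·tan(-0.1)·0.1 = 1.5967
v' = 7.9000 + 3.6000·0.1 = 8.2600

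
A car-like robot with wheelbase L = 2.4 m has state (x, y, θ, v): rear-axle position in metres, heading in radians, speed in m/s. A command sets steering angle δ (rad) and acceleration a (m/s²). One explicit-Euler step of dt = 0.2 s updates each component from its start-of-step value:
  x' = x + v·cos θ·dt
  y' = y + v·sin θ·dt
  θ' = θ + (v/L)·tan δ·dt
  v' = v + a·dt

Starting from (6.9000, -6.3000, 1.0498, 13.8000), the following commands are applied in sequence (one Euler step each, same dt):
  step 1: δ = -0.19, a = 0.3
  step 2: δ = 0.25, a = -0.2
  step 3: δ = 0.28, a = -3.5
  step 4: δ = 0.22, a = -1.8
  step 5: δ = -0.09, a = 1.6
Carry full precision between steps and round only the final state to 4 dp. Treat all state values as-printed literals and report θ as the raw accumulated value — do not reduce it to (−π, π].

(11.3198, 5.7663, 1.6033, 13.0800)

after step 1 (δ=-0.19, a=0.3): (8.273775, -3.906187, 0.828632, 13.860000)
after step 2 (δ=0.25, a=-0.2): (10.147327, -1.863202, 1.123552, 13.820000)
after step 3 (δ=0.28, a=-3.5): (11.342708, 0.628938, 1.454719, 13.120000)
after step 4 (δ=0.22, a=-1.8): (11.646612, 3.235280, 1.699209, 12.760000)
after step 5 (δ=-0.09, a=1.6): (11.319802, 5.766268, 1.603250, 13.080000)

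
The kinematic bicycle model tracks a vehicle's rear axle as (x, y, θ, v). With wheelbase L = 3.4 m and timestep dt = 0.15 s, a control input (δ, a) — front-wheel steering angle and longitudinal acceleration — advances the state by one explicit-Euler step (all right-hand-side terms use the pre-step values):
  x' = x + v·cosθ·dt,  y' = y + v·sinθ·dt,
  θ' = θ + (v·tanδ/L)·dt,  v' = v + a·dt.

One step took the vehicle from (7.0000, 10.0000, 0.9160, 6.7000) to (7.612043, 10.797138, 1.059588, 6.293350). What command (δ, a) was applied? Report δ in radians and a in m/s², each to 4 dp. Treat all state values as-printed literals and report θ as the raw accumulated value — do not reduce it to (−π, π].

a = (v'−v)/dt = (-0.406650)/0.15 = -2.7110
Δθ = θ'−θ = 0.143588;  (v·dt/L) = 6.7000·0.15/3.4 = 0.295588
tan δ = Δθ·L/(v·dt) = 0.485770  →  δ = 0.4522

δ = 0.4522, a = -2.7110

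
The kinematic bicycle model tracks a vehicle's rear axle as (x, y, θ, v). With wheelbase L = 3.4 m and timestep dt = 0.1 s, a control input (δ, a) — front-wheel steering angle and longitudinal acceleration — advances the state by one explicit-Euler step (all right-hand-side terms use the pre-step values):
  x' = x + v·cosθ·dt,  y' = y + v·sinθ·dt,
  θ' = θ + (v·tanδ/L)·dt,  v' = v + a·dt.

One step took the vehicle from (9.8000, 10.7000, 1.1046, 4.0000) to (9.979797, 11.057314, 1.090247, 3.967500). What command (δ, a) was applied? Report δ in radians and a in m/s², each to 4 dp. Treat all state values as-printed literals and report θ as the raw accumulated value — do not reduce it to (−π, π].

δ = -0.1214, a = -0.3250

a = (v'−v)/dt = (-0.032500)/0.1 = -0.3250
Δθ = θ'−θ = -0.014353;  (v·dt/L) = 4.0000·0.1/3.4 = 0.117647
tan δ = Δθ·L/(v·dt) = -0.122001  →  δ = -0.1214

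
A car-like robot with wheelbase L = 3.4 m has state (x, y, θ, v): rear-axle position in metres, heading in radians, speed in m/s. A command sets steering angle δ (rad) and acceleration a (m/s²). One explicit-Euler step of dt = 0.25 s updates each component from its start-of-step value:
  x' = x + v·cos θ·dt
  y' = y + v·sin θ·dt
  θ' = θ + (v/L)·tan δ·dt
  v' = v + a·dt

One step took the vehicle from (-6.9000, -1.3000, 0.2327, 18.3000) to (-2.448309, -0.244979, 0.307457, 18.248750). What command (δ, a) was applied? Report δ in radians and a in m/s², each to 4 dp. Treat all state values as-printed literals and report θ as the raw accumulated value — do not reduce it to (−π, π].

δ = 0.0555, a = -0.2050

a = (v'−v)/dt = (-0.051250)/0.25 = -0.2050
Δθ = θ'−θ = 0.074757;  (v·dt/L) = 18.3000·0.25/3.4 = 1.345588
tan δ = Δθ·L/(v·dt) = 0.055557  →  δ = 0.0555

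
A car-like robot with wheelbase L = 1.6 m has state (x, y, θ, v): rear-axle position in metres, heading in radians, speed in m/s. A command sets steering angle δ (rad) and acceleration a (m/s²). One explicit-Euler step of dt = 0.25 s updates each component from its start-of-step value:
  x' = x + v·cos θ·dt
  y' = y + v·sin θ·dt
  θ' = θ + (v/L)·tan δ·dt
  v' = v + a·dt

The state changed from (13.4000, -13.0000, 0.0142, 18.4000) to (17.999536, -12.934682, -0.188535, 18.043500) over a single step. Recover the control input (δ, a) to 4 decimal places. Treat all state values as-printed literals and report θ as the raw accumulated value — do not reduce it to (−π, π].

δ = -0.0704, a = -1.4260

a = (v'−v)/dt = (-0.356500)/0.25 = -1.4260
Δθ = θ'−θ = -0.202735;  (v·dt/L) = 18.4000·0.25/1.6 = 2.875000
tan δ = Δθ·L/(v·dt) = -0.070517  →  δ = -0.0704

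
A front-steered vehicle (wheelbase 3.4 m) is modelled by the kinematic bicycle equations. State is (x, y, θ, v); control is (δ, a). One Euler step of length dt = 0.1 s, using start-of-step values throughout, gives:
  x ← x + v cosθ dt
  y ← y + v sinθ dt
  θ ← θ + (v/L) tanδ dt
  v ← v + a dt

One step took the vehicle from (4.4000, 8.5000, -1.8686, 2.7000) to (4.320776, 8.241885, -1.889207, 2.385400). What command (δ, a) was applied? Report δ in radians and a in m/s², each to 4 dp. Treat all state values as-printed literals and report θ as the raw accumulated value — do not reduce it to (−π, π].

a = (v'−v)/dt = (-0.314600)/0.1 = -3.1460
Δθ = θ'−θ = -0.020607;  (v·dt/L) = 2.7000·0.1/3.4 = 0.079412
tan δ = Δθ·L/(v·dt) = -0.259496  →  δ = -0.2539

δ = -0.2539, a = -3.1460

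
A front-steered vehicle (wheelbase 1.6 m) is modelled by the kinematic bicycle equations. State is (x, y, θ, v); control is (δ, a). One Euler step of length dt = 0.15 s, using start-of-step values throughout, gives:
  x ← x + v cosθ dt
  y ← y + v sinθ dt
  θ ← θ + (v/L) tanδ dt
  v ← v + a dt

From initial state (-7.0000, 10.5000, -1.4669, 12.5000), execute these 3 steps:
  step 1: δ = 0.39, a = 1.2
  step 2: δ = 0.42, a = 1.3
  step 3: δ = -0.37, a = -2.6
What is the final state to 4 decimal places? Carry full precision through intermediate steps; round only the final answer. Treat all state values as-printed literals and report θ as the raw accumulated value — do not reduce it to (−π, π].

after step 1 (δ=0.39, a=1.2): (-6.805545, 8.635111, -0.985195, 12.680000)
after step 2 (δ=0.42, a=1.3): (-5.754308, 7.050022, -0.454332, 12.875000)
after step 3 (δ=-0.37, a=-2.6): (-4.018975, 6.202470, -0.922495, 12.485000)

(-4.0190, 6.2025, -0.9225, 12.4850)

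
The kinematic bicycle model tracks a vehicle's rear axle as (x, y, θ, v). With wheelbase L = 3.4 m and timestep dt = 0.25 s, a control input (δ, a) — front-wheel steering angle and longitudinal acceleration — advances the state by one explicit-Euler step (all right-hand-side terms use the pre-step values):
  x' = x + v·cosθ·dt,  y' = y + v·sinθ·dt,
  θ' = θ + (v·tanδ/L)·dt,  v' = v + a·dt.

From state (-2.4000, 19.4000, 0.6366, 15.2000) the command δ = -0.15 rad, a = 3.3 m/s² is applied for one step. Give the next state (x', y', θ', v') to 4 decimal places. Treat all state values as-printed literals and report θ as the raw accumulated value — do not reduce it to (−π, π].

x' = -2.4000 + 15.2000·cos(0.6366)·0.25 = 0.6557
y' = 19.4000 + 15.2000·sin(0.6366)·0.25 = 21.6590
θ' = 0.6366 + (15.2000/3.4)·tan(-0.15)·0.25 = 0.4677
v' = 15.2000 + 3.3000·0.25 = 16.0250

(0.6557, 21.6590, 0.4677, 16.0250)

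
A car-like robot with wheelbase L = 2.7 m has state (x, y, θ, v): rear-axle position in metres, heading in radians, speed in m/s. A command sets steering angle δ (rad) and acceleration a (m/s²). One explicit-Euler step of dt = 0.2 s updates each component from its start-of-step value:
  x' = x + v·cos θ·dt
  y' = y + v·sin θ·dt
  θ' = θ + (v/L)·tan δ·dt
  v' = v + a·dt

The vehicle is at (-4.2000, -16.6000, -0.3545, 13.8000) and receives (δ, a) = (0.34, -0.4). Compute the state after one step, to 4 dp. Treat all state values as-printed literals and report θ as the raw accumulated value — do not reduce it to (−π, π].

(-1.6116, -17.5581, 0.0071, 13.7200)

x' = -4.2000 + 13.8000·cos(-0.3545)·0.2 = -1.6116
y' = -16.6000 + 13.8000·sin(-0.3545)·0.2 = -17.5581
θ' = -0.3545 + (13.8000/2.7)·tan(0.34)·0.2 = 0.0071
v' = 13.8000 − 0.4000·0.2 = 13.7200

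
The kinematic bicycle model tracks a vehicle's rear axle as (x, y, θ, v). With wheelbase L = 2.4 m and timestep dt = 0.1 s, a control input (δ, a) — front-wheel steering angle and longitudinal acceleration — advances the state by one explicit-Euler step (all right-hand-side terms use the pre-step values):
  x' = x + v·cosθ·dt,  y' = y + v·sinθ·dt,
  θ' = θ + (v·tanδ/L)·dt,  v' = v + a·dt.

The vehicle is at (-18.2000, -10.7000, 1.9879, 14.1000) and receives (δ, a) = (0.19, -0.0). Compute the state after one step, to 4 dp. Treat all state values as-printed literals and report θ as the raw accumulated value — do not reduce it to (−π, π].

x' = -18.2000 + 14.1000·cos(1.9879)·0.1 = -18.7712
y' = -10.7000 + 14.1000·sin(1.9879)·0.1 = -9.4109
θ' = 1.9879 + (14.1000/2.4)·tan(0.19)·0.1 = 2.1009
v' = 14.1000 + 0.0000·0.1 = 14.1000

(-18.7712, -9.4109, 2.1009, 14.1000)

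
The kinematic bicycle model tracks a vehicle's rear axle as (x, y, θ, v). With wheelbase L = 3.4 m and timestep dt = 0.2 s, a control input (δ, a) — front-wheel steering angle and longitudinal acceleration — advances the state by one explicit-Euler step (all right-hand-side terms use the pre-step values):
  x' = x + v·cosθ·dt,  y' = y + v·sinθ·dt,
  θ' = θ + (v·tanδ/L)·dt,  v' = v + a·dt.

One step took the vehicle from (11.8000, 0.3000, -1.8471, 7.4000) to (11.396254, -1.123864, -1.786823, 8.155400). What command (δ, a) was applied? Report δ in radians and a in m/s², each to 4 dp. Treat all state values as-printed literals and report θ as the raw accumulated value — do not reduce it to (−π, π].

δ = 0.1376, a = 3.7770

a = (v'−v)/dt = (0.755400)/0.2 = 3.7770
Δθ = θ'−θ = 0.060277;  (v·dt/L) = 7.4000·0.2/3.4 = 0.435294
tan δ = Δθ·L/(v·dt) = 0.138474  →  δ = 0.1376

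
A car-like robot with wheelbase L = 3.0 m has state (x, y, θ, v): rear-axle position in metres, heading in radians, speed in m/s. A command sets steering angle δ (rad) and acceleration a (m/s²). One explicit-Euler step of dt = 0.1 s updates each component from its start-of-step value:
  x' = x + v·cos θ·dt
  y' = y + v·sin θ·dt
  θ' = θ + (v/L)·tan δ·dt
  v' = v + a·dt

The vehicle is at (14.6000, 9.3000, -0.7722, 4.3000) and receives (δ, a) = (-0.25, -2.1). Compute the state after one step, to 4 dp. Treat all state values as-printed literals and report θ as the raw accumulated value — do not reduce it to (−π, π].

x' = 14.6000 + 4.3000·cos(-0.7722)·0.1 = 14.9080
y' = 9.3000 + 4.3000·sin(-0.7722)·0.1 = 9.0000
θ' = -0.7722 + (4.3000/3.0)·tan(-0.25)·0.1 = -0.8088
v' = 4.3000 − 2.1000·0.1 = 4.0900

(14.9080, 9.0000, -0.8088, 4.0900)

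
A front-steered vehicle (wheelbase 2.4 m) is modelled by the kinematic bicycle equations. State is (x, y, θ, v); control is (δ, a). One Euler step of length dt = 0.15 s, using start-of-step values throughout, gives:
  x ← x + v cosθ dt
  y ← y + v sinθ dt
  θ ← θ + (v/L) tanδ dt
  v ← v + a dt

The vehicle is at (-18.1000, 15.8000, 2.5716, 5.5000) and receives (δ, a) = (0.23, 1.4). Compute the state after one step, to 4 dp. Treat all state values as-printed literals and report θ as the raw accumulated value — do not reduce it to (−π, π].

x' = -18.1000 + 5.5000·cos(2.5716)·0.15 = -18.7946
y' = 15.8000 + 5.5000·sin(2.5716)·0.15 = 16.2452
θ' = 2.5716 + (5.5000/2.4)·tan(0.23)·0.15 = 2.6521
v' = 5.5000 + 1.4000·0.15 = 5.7100

(-18.7946, 16.2452, 2.6521, 5.7100)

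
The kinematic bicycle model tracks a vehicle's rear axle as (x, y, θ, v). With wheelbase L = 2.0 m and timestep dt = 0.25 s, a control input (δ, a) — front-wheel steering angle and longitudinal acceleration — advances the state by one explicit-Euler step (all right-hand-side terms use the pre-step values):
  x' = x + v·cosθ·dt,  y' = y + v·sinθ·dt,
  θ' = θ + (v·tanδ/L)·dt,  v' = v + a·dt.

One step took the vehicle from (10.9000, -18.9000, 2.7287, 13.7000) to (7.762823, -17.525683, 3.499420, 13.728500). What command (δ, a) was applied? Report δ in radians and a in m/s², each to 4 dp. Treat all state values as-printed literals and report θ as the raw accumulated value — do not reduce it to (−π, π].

a = (v'−v)/dt = (0.028500)/0.25 = 0.1140
Δθ = θ'−θ = 0.770720;  (v·dt/L) = 13.7000·0.25/2.0 = 1.712500
tan δ = Δθ·L/(v·dt) = 0.450055  →  δ = 0.4229

δ = 0.4229, a = 0.1140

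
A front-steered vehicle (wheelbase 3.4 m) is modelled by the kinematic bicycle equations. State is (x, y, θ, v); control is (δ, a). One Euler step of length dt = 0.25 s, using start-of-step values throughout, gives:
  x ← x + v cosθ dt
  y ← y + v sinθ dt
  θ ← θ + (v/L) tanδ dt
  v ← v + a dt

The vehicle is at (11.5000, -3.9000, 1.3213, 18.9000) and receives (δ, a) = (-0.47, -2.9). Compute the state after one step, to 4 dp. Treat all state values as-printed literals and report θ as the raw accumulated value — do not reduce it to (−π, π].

x' = 11.5000 + 18.9000·cos(1.3213)·0.25 = 12.6667
y' = -3.9000 + 18.9000·sin(1.3213)·0.25 = 0.6787
θ' = 1.3213 + (18.9000/3.4)·tan(-0.47)·0.25 = 0.6154
v' = 18.9000 − 2.9000·0.25 = 18.1750

(12.6667, 0.6787, 0.6154, 18.1750)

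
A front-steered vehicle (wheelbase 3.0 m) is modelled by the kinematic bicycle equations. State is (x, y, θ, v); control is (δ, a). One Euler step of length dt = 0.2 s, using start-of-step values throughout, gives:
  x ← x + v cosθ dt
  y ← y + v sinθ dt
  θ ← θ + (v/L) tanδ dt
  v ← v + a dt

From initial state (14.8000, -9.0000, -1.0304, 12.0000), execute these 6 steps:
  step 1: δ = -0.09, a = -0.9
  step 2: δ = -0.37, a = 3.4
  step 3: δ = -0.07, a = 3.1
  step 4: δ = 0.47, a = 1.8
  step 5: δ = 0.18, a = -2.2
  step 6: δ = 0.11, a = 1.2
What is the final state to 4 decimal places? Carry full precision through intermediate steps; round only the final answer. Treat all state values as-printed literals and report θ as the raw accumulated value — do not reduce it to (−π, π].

(20.8884, -22.5195, -0.7628, 13.2800)

after step 1 (δ=-0.09, a=-0.9): (16.034742, -11.058012, -1.102595, 11.820000)
after step 2 (δ=-0.37, a=3.4): (17.101572, -13.167601, -1.408231, 12.500000)
after step 3 (δ=-0.07, a=3.1): (17.506198, -15.634640, -1.466660, 13.120000)
after step 4 (δ=0.47, a=1.8): (17.778958, -18.244425, -1.022359, 13.480000)
after step 5 (δ=0.18, a=-2.2): (19.184529, -20.545030, -0.858829, 13.040000)
after step 6 (δ=0.11, a=1.2): (20.888398, -22.519490, -0.762815, 13.280000)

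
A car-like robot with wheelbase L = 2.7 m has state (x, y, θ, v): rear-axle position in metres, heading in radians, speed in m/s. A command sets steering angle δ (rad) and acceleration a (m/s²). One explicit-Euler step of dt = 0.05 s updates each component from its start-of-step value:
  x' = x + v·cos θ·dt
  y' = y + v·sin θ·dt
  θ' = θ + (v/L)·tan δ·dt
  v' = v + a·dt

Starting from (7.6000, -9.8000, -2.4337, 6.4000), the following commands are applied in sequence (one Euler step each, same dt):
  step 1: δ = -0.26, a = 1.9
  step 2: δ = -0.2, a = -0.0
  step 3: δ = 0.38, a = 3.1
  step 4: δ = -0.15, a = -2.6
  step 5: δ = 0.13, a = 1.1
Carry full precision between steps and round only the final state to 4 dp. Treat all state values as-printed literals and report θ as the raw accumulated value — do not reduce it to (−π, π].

(6.3380, -10.8280, -2.4444, 6.5750)

after step 1 (δ=-0.26, a=1.9): (7.356885, -10.008075, -2.465228, 6.495000)
after step 2 (δ=-0.2, a=-0.0): (7.103628, -10.211356, -2.489610, 6.495000)
after step 3 (δ=0.38, a=3.1): (6.845490, -10.408402, -2.441570, 6.650000)
after step 4 (δ=-0.15, a=-2.6): (6.591185, -10.622611, -2.460182, 6.520000)
after step 5 (δ=0.13, a=1.1): (6.337985, -10.827955, -2.444396, 6.575000)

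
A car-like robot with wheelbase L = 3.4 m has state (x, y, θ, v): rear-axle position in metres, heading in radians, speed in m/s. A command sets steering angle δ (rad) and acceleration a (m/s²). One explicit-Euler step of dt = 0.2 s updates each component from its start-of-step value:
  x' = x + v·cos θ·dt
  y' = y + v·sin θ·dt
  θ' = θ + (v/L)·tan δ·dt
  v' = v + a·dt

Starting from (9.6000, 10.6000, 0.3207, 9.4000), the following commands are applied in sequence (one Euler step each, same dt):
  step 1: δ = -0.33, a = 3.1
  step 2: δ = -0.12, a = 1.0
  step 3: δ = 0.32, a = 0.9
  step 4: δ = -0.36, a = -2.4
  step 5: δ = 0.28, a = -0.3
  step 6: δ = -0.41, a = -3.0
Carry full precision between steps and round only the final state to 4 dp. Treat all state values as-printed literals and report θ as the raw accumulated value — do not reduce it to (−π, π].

after step 1 (δ=-0.33, a=3.1): (11.384148, 11.192634, 0.131304, 10.020000)
after step 2 (δ=-0.12, a=1.0): (13.370898, 11.455012, 0.060233, 10.220000)
after step 3 (δ=0.32, a=0.9): (15.411191, 11.578054, 0.259457, 10.400000)
after step 4 (δ=-0.36, a=-2.4): (17.421573, 12.111689, 0.029187, 9.920000)
after step 5 (δ=0.28, a=-0.3): (19.404728, 12.169587, 0.196983, 9.860000)
after step 6 (δ=-0.41, a=-3.0): (21.338592, 12.555530, -0.055103, 9.260000)

(21.3386, 12.5555, -0.0551, 9.2600)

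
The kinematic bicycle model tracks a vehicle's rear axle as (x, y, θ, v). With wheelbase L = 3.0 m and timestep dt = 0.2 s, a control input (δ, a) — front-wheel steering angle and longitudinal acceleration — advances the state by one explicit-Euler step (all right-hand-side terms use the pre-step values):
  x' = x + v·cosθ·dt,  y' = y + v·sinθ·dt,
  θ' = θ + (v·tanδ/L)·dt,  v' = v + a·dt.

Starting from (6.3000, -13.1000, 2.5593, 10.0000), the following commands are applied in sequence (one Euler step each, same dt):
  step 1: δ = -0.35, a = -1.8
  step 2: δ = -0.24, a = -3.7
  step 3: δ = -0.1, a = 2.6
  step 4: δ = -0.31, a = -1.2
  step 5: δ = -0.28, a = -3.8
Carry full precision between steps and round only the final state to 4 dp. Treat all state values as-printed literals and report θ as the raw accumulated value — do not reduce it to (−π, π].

after step 1 (δ=-0.35, a=-1.8): (4.629592, -12.000120, 2.315948, 9.640000)
after step 2 (δ=-0.24, a=-3.7): (3.322248, -10.583068, 2.158676, 8.900000)
after step 3 (δ=-0.1, a=2.6): (2.335063, -9.101897, 2.099144, 9.420000)
after step 4 (δ=-0.31, a=-1.2): (1.385325, -7.474798, 1.897979, 9.180000)
after step 5 (δ=-0.28, a=-3.8): (0.795278, -5.736195, 1.721996, 8.420000)

(0.7953, -5.7362, 1.7220, 8.4200)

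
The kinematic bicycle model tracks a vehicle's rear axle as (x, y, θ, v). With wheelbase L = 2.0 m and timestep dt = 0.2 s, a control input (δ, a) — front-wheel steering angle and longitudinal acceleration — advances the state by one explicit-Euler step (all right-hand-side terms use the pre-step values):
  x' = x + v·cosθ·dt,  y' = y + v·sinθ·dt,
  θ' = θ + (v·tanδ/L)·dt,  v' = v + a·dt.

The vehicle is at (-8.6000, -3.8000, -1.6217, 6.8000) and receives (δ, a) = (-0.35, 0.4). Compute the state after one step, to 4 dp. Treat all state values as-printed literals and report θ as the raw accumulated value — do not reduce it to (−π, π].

x' = -8.6000 + 6.8000·cos(-1.6217)·0.2 = -8.6692
y' = -3.8000 + 6.8000·sin(-1.6217)·0.2 = -5.1582
θ' = -1.6217 + (6.8000/2.0)·tan(-0.35)·0.2 = -1.8699
v' = 6.8000 + 0.4000·0.2 = 6.8800

(-8.6692, -5.1582, -1.8699, 6.8800)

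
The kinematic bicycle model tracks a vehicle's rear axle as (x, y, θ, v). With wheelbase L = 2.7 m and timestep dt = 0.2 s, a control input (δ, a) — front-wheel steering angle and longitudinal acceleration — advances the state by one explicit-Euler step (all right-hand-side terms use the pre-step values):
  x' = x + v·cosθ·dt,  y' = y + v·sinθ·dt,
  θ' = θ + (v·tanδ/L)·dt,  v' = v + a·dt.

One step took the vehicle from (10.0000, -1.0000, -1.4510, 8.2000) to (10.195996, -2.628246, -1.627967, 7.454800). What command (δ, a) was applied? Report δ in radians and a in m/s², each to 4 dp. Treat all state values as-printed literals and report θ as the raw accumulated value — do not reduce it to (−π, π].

δ = -0.2835, a = -3.7260

a = (v'−v)/dt = (-0.745200)/0.2 = -3.7260
Δθ = θ'−θ = -0.176967;  (v·dt/L) = 8.2000·0.2/2.7 = 0.607407
tan δ = Δθ·L/(v·dt) = -0.291348  →  δ = -0.2835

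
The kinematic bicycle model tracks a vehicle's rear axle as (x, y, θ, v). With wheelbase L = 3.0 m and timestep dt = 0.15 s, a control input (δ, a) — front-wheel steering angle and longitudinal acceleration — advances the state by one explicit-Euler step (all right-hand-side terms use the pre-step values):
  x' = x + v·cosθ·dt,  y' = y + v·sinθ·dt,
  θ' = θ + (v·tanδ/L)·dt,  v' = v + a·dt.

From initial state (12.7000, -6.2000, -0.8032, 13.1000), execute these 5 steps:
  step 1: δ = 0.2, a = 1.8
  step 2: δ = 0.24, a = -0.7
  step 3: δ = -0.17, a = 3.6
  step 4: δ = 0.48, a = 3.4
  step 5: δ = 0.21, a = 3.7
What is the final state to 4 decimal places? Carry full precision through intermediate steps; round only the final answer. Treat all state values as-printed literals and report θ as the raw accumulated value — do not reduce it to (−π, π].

after step 1 (δ=0.2, a=1.8): (14.064511, -7.613978, -0.670425, 13.370000)
after step 2 (δ=0.24, a=-0.7): (15.635936, -8.860034, -0.506832, 13.265000)
after step 3 (δ=-0.17, a=3.6): (17.375548, -9.825878, -0.620683, 13.805000)
after step 4 (δ=0.48, a=3.4): (19.060064, -11.030207, -0.261332, 14.315000)
after step 5 (δ=0.21, a=3.7): (21.134408, -11.584986, -0.108775, 14.870000)

(21.1344, -11.5850, -0.1088, 14.8700)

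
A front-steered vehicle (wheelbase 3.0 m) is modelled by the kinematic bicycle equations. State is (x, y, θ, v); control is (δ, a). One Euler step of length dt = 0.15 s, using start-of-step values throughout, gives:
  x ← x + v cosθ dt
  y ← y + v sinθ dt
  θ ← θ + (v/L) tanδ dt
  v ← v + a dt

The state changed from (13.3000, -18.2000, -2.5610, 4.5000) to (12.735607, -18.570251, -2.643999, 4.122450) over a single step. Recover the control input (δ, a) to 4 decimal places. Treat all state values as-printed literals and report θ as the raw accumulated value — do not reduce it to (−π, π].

δ = -0.3534, a = -2.5170

a = (v'−v)/dt = (-0.377550)/0.15 = -2.5170
Δθ = θ'−θ = -0.082999;  (v·dt/L) = 4.5000·0.15/3.0 = 0.225000
tan δ = Δθ·L/(v·dt) = -0.368884  →  δ = -0.3534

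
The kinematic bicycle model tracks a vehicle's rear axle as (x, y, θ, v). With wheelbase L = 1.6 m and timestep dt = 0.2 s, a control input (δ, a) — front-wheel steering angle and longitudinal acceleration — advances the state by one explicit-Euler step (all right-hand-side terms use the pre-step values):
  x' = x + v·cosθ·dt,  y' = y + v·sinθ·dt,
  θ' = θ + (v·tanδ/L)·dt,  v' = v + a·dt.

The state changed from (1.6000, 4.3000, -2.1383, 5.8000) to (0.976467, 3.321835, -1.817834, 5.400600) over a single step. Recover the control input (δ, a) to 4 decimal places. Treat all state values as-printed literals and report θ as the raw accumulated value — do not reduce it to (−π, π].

a = (v'−v)/dt = (-0.399400)/0.2 = -1.9970
Δθ = θ'−θ = 0.320466;  (v·dt/L) = 5.8000·0.2/1.6 = 0.725000
tan δ = Δθ·L/(v·dt) = 0.442022  →  δ = 0.4162

δ = 0.4162, a = -1.9970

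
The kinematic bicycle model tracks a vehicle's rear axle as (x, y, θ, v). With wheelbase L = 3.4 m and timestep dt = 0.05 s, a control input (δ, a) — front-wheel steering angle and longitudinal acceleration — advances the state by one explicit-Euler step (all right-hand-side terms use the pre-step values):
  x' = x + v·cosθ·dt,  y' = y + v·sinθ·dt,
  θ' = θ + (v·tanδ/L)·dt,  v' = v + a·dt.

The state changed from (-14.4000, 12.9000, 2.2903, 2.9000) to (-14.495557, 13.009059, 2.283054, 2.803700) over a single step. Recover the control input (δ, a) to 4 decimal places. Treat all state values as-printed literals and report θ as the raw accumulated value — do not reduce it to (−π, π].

δ = -0.1683, a = -1.9260

a = (v'−v)/dt = (-0.096300)/0.05 = -1.9260
Δθ = θ'−θ = -0.007246;  (v·dt/L) = 2.9000·0.05/3.4 = 0.042647
tan δ = Δθ·L/(v·dt) = -0.169906  →  δ = -0.1683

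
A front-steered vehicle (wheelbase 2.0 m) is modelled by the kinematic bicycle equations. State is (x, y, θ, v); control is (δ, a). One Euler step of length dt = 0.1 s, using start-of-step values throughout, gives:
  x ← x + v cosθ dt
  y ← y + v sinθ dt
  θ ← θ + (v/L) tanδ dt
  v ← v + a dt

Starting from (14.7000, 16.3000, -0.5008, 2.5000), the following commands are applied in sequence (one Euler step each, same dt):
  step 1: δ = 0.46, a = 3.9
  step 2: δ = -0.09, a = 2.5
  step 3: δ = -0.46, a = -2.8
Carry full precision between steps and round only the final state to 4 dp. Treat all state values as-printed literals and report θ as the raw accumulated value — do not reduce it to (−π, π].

(15.4634, 15.9200, -0.5297, 2.8600)

after step 1 (δ=0.46, a=3.9): (14.919300, 16.179968, -0.438869, 2.890000)
after step 2 (δ=-0.09, a=2.5): (15.180912, 16.057167, -0.451909, 3.140000)
after step 3 (δ=-0.46, a=-2.8): (15.463391, 15.920049, -0.529695, 2.860000)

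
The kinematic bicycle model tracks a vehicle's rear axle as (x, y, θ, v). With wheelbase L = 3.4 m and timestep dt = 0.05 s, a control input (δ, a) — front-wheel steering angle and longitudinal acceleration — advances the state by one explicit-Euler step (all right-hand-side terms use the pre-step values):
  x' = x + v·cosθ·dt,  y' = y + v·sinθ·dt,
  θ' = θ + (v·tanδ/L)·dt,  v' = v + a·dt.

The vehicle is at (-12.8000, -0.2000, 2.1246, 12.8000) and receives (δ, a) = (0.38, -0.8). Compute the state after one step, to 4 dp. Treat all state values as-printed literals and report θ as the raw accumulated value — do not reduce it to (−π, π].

x' = -12.8000 + 12.8000·cos(2.1246)·0.05 = -13.1366
y' = -0.2000 + 12.8000·sin(2.1246)·0.05 = 0.3443
θ' = 2.1246 + (12.8000/3.4)·tan(0.38)·0.05 = 2.1998
v' = 12.8000 − 0.8000·0.05 = 12.7600

(-13.1366, 0.3443, 2.1998, 12.7600)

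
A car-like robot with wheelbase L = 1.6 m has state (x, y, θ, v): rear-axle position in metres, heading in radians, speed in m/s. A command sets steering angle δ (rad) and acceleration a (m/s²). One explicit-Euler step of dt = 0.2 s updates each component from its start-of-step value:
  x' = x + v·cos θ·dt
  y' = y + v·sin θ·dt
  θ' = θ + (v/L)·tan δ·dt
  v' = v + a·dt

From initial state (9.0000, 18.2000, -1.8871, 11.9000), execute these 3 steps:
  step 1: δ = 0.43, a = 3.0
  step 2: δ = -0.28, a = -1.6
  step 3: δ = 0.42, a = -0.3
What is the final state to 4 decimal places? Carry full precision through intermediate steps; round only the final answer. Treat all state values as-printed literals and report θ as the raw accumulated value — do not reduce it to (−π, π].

(8.9512, 11.1760, -0.9743, 12.1200)

after step 1 (δ=0.43, a=3.0): (8.259687, 15.938068, -1.204901, 12.500000)
after step 2 (δ=-0.28, a=-1.6): (9.154151, 13.603558, -1.654205, 12.180000)
after step 3 (δ=0.42, a=-0.3): (8.951203, 11.176027, -0.974298, 12.120000)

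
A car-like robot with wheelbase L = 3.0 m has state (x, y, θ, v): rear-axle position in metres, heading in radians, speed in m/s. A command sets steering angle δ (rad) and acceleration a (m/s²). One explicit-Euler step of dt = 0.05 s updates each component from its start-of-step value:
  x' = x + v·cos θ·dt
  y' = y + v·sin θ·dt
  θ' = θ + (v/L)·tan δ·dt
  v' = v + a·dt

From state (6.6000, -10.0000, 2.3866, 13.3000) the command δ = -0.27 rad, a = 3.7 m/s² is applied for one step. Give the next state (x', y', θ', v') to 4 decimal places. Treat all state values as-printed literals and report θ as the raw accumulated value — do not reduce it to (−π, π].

x' = 6.6000 + 13.3000·cos(2.3866)·0.05 = 6.1157
y' = -10.0000 + 13.3000·sin(2.3866)·0.05 = -9.5443
θ' = 2.3866 + (13.3000/3.0)·tan(-0.27)·0.05 = 2.3253
v' = 13.3000 + 3.7000·0.05 = 13.4850

(6.1157, -9.5443, 2.3253, 13.4850)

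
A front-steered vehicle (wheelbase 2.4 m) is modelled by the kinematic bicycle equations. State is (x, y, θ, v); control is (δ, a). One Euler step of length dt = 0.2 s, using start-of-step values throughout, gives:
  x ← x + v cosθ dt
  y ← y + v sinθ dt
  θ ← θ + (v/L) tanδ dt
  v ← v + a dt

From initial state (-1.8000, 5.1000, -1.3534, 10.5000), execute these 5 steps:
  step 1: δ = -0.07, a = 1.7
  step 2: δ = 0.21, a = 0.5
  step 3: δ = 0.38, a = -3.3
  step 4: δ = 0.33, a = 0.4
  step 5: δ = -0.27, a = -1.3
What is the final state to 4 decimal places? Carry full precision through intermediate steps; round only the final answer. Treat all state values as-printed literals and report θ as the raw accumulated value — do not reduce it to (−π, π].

after step 1 (δ=-0.07, a=1.7): (-1.347055, 3.049429, -1.414750, 10.840000)
after step 2 (δ=0.21, a=0.5): (-1.010119, 0.907771, -1.222212, 10.940000)
after step 3 (δ=0.38, a=-3.3): (-0.262768, -1.148636, -0.858080, 10.280000)
after step 4 (δ=0.33, a=0.4): (1.081632, -2.704182, -0.564651, 10.360000)
after step 5 (δ=-0.27, a=-1.3): (2.832007, -3.812952, -0.803585, 10.100000)

(2.8320, -3.8130, -0.8036, 10.1000)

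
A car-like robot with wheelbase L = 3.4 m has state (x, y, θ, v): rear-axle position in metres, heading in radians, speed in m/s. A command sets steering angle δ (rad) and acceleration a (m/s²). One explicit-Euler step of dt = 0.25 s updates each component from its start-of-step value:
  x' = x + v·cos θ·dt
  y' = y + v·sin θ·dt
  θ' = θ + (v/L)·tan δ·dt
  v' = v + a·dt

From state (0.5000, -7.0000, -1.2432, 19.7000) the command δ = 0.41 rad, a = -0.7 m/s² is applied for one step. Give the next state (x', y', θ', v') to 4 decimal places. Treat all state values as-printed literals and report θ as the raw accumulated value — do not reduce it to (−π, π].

(2.0847, -11.6631, -0.6136, 19.5250)

x' = 0.5000 + 19.7000·cos(-1.2432)·0.25 = 2.0847
y' = -7.0000 + 19.7000·sin(-1.2432)·0.25 = -11.6631
θ' = -1.2432 + (19.7000/3.4)·tan(0.41)·0.25 = -0.6136
v' = 19.7000 − 0.7000·0.25 = 19.5250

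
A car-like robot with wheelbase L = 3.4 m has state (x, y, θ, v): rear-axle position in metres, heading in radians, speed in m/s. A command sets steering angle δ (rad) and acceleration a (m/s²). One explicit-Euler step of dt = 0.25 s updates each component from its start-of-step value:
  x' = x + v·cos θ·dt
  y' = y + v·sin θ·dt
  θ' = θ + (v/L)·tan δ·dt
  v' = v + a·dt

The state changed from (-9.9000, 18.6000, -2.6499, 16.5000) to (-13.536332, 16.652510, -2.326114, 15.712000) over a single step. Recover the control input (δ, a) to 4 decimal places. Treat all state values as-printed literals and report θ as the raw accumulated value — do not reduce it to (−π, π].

a = (v'−v)/dt = (-0.788000)/0.25 = -3.1520
Δθ = θ'−θ = 0.323786;  (v·dt/L) = 16.5000·0.25/3.4 = 1.213235
tan δ = Δθ·L/(v·dt) = 0.266878  →  δ = 0.2608

δ = 0.2608, a = -3.1520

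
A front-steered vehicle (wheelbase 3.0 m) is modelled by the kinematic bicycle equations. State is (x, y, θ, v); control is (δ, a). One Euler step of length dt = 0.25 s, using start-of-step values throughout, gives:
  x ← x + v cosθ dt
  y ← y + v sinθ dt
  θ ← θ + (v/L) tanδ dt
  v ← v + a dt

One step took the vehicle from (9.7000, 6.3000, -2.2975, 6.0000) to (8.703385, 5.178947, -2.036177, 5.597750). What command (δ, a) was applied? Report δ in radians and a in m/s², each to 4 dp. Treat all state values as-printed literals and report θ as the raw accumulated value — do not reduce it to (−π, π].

a = (v'−v)/dt = (-0.402250)/0.25 = -1.6090
Δθ = θ'−θ = 0.261323;  (v·dt/L) = 6.0000·0.25/3.0 = 0.500000
tan δ = Δθ·L/(v·dt) = 0.522646  →  δ = 0.4816

δ = 0.4816, a = -1.6090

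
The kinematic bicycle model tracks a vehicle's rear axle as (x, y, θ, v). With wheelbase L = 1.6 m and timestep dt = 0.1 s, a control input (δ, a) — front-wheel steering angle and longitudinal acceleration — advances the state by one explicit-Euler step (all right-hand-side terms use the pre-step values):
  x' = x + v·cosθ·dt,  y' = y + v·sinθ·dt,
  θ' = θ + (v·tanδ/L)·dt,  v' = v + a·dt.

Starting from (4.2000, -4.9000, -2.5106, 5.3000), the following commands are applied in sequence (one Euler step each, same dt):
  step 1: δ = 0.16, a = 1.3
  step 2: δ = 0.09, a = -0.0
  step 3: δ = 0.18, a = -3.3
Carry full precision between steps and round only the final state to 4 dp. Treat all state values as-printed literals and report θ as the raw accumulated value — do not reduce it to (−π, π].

after step 1 (δ=0.16, a=1.3): (3.772056, -5.212672, -2.457143, 5.430000)
after step 2 (δ=0.09, a=-0.0): (3.351357, -5.555982, -2.426517, 5.430000)
after step 3 (δ=0.18, a=-3.3): (2.941368, -5.912013, -2.364761, 5.100000)

(2.9414, -5.9120, -2.3648, 5.1000)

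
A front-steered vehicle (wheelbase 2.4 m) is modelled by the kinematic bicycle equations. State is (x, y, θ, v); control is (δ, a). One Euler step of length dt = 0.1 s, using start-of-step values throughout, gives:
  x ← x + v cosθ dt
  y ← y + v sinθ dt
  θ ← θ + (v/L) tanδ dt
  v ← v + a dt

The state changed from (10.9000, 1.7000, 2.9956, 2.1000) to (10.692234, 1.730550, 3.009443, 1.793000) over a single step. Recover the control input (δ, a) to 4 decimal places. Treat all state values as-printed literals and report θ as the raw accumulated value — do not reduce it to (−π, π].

a = (v'−v)/dt = (-0.307000)/0.1 = -3.0700
Δθ = θ'−θ = 0.013843;  (v·dt/L) = 2.1000·0.1/2.4 = 0.087500
tan δ = Δθ·L/(v·dt) = 0.158206  →  δ = 0.1569

δ = 0.1569, a = -3.0700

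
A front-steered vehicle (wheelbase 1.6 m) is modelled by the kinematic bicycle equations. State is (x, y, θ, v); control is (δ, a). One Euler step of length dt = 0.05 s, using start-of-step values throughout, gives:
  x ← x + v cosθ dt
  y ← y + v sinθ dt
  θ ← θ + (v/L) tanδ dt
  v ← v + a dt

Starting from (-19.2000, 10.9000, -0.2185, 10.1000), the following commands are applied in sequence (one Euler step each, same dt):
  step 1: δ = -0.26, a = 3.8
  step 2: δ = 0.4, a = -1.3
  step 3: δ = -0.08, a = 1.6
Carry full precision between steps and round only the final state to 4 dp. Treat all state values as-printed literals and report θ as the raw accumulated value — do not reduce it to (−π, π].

(-17.7117, 10.5525, -0.1921, 10.3050)

after step 1 (δ=-0.26, a=3.8): (-18.707007, 10.790533, -0.302463, 10.290000)
after step 2 (δ=0.4, a=-1.3): (-18.215862, 10.637278, -0.166509, 10.225000)
after step 3 (δ=-0.08, a=1.6): (-17.711683, 10.552543, -0.192126, 10.305000)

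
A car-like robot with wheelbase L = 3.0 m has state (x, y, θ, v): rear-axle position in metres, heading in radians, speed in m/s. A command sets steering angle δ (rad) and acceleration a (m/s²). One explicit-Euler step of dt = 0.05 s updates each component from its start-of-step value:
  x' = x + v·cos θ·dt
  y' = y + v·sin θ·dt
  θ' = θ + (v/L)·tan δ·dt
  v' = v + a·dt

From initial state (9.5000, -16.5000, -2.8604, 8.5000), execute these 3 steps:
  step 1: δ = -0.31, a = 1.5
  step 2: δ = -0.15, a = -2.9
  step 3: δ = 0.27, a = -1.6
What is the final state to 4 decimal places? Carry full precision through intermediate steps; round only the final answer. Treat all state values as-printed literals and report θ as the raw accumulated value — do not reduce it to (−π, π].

after step 1 (δ=-0.31, a=1.5): (9.091692, -16.617938, -2.905780, 8.575000)
after step 2 (δ=-0.15, a=-2.9): (8.674808, -16.718109, -2.927379, 8.430000)
after step 3 (δ=0.27, a=-1.6): (8.262941, -16.807710, -2.888495, 8.350000)

(8.2629, -16.8077, -2.8885, 8.3500)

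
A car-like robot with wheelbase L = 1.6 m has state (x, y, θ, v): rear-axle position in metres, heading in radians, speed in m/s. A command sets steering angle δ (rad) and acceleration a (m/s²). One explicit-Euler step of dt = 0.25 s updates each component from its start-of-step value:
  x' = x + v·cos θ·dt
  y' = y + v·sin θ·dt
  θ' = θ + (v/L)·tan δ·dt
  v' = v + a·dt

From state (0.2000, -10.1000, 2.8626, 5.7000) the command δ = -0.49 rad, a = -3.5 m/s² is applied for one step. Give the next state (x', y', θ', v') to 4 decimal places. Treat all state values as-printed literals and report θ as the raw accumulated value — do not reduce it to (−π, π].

(-1.1699, -9.7076, 2.3876, 4.8250)

x' = 0.2000 + 5.7000·cos(2.8626)·0.25 = -1.1699
y' = -10.1000 + 5.7000·sin(2.8626)·0.25 = -9.7076
θ' = 2.8626 + (5.7000/1.6)·tan(-0.49)·0.25 = 2.3876
v' = 5.7000 − 3.5000·0.25 = 4.8250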